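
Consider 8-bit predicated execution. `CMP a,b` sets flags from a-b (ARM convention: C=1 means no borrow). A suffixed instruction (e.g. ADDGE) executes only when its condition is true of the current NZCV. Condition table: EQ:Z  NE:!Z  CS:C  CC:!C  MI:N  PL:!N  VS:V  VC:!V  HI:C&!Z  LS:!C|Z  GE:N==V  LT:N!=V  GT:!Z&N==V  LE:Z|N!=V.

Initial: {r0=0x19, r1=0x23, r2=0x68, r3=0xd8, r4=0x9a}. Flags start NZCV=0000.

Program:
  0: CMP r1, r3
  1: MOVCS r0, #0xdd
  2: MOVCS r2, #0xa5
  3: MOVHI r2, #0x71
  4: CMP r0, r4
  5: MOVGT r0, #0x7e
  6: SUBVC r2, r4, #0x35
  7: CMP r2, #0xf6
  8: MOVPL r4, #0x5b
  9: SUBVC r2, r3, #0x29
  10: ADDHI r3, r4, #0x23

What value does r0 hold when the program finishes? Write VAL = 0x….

VAL = 0x7e

[0] flags=0000 → (cmp)
[1] flags=0000 CS?F → skip
[2] flags=0000 CS?F → skip
[3] flags=0000 HI?F → skip
[4] flags=0000 → (cmp)
[5] flags=0000 GT?T → r0=0x7e
[6] flags=0000 VC?T → r2=0x65
[7] flags=0000 → (cmp)
[8] flags=0000 PL?T → r4=0x5b
[9] flags=0000 VC?T → r2=0xaf
[10] flags=0000 HI?F → skip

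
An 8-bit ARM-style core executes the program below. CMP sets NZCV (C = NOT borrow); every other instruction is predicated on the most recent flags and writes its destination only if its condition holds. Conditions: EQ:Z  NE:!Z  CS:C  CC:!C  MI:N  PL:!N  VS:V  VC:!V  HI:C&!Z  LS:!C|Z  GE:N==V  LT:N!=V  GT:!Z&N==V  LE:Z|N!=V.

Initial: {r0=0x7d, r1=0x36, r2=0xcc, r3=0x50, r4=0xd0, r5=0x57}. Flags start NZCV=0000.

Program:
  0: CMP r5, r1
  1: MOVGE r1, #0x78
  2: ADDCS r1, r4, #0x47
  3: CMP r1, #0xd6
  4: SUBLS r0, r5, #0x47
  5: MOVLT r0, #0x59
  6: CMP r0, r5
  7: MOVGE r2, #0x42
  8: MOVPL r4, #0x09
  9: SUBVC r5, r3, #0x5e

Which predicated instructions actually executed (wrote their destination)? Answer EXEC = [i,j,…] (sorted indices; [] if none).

EXEC = [1,2,4,9]

[0] flags=0010 → (cmp)
[1] flags=0010 GE?T → r1=0x78
[2] flags=0010 CS?T → r1=0x17
[3] flags=0000 → (cmp)
[4] flags=0000 LS?T → r0=0x10
[5] flags=0000 LT?F → skip
[6] flags=1000 → (cmp)
[7] flags=1000 GE?F → skip
[8] flags=1000 PL?F → skip
[9] flags=1000 VC?T → r5=0xf2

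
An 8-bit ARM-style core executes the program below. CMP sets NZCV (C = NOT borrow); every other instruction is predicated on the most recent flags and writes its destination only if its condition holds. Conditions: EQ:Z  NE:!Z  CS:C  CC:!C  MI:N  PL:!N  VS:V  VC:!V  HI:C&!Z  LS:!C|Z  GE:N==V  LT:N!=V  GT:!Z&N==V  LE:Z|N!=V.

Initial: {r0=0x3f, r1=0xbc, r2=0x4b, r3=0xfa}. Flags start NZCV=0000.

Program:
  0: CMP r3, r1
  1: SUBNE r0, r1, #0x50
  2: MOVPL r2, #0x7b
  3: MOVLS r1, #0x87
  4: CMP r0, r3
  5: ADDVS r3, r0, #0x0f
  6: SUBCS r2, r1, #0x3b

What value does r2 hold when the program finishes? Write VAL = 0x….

0: ✓ CMP  NZCV=0010
1: ✓ SUBNE  r0←0x6c
2: ✓ MOVPL  r2←0x7b
3: · MOVLS
4: ✓ CMP  NZCV=0000
5: · ADDVS
6: · SUBCS

VAL = 0x7b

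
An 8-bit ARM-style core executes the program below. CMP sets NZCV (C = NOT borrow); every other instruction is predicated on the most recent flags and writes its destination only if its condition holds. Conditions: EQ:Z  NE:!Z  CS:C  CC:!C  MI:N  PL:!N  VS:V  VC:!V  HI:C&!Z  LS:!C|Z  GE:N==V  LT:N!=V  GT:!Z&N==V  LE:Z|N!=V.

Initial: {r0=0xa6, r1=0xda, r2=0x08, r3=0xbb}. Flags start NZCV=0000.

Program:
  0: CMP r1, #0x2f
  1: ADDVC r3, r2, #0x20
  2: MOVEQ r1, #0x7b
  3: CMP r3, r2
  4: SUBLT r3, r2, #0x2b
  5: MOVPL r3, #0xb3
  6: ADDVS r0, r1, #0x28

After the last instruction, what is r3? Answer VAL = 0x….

[0] flags=1010 → (cmp)
[1] flags=1010 VC?T → r3=0x28
[2] flags=1010 EQ?F → skip
[3] flags=0010 → (cmp)
[4] flags=0010 LT?F → skip
[5] flags=0010 PL?T → r3=0xb3
[6] flags=0010 VS?F → skip

VAL = 0xb3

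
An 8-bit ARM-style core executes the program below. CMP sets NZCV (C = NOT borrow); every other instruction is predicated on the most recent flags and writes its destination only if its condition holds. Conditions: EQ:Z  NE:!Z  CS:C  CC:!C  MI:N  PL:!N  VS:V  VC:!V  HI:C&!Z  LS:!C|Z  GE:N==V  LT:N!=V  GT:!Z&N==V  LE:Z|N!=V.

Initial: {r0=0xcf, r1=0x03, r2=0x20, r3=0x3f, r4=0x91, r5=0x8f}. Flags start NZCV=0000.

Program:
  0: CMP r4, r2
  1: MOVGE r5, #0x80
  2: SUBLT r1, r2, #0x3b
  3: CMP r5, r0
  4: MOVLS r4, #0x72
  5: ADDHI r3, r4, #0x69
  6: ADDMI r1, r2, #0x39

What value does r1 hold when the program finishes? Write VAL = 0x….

[0] flags=0011 → (cmp)
[1] flags=0011 GE?F → skip
[2] flags=0011 LT?T → r1=0xe5
[3] flags=1000 → (cmp)
[4] flags=1000 LS?T → r4=0x72
[5] flags=1000 HI?F → skip
[6] flags=1000 MI?T → r1=0x59

VAL = 0x59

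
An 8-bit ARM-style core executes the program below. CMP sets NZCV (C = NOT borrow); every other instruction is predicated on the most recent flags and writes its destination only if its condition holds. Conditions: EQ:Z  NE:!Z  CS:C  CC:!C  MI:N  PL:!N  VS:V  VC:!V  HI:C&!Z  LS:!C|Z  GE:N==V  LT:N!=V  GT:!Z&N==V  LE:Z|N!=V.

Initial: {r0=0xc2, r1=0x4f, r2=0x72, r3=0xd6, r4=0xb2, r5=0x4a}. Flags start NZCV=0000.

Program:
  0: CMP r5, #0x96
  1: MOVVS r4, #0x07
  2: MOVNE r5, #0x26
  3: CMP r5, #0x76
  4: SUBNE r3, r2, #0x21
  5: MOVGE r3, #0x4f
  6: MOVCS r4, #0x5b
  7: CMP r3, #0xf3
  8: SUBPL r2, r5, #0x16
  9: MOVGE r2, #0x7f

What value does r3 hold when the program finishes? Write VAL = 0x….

VAL = 0x51

0: ✓ CMP  NZCV=1001
1: ✓ MOVVS  r4←0x07
2: ✓ MOVNE  r5←0x26
3: ✓ CMP  NZCV=1000
4: ✓ SUBNE  r3←0x51
5: · MOVGE
6: · MOVCS
7: ✓ CMP  NZCV=0000
8: ✓ SUBPL  r2←0x10
9: ✓ MOVGE  r2←0x7f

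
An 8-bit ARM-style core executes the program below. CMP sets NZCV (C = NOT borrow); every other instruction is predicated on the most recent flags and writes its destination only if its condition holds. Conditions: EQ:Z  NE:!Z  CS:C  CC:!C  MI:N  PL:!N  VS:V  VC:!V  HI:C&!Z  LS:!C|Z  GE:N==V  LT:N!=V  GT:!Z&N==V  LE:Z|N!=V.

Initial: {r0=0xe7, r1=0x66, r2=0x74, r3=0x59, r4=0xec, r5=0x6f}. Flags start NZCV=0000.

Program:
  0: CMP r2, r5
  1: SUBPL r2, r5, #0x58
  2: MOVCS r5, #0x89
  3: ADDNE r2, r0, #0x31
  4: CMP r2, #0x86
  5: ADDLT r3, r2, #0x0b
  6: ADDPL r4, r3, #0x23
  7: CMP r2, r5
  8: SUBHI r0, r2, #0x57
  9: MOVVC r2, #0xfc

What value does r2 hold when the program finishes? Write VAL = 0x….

0: ✓ CMP  NZCV=0010
1: ✓ SUBPL  r2←0x17
2: ✓ MOVCS  r5←0x89
3: ✓ ADDNE  r2←0x18
4: ✓ CMP  NZCV=1001
5: · ADDLT
6: · ADDPL
7: ✓ CMP  NZCV=1001
8: · SUBHI
9: · MOVVC

VAL = 0x18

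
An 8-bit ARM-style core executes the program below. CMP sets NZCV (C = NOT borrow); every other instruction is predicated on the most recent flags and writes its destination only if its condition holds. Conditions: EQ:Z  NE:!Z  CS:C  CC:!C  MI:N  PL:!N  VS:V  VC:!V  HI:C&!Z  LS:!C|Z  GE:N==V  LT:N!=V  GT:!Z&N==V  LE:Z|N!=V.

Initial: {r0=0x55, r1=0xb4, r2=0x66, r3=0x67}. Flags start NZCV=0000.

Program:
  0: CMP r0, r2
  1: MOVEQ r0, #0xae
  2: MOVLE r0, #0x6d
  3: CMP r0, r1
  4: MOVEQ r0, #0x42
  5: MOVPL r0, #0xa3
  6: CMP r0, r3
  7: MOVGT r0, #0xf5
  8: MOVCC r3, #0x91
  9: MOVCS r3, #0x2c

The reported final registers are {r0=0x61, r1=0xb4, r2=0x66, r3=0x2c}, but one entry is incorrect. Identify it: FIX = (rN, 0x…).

[0] flags=1000 → (cmp)
[1] flags=1000 EQ?F → skip
[2] flags=1000 LE?T → r0=0x6d
[3] flags=1001 → (cmp)
[4] flags=1001 EQ?F → skip
[5] flags=1001 PL?F → skip
[6] flags=0010 → (cmp)
[7] flags=0010 GT?T → r0=0xf5
[8] flags=0010 CC?F → skip
[9] flags=0010 CS?T → r3=0x2c

FIX = (r0, 0xf5)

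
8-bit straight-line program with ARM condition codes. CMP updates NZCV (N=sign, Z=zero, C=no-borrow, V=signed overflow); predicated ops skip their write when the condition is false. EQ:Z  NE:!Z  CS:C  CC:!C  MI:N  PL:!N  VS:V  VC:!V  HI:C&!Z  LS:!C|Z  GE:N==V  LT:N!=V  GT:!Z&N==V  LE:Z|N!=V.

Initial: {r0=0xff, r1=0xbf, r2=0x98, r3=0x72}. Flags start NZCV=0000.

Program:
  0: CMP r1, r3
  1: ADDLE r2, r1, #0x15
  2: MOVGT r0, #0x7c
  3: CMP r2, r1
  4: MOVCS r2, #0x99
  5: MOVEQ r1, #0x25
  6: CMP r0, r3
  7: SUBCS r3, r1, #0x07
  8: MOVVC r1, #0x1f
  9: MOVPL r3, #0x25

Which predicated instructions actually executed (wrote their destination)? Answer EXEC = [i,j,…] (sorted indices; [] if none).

0: ✓ CMP  NZCV=0011
1: ✓ ADDLE  r2←0xd4
2: · MOVGT
3: ✓ CMP  NZCV=0010
4: ✓ MOVCS  r2←0x99
5: · MOVEQ
6: ✓ CMP  NZCV=1010
7: ✓ SUBCS  r3←0xb8
8: ✓ MOVVC  r1←0x1f
9: · MOVPL

EXEC = [1,4,7,8]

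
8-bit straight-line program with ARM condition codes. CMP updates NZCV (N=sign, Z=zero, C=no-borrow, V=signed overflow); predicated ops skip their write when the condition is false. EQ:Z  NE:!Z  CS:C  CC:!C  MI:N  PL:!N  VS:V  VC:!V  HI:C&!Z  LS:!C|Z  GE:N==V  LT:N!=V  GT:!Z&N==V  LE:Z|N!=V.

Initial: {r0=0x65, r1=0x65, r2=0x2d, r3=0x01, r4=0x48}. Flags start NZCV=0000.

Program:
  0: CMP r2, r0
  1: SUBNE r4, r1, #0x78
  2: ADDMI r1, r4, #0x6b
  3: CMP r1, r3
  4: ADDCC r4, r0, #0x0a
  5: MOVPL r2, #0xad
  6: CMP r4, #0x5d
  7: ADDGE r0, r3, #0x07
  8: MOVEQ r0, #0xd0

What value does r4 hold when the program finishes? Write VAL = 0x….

[0] flags=1000 → (cmp)
[1] flags=1000 NE?T → r4=0xed
[2] flags=1000 MI?T → r1=0x58
[3] flags=0010 → (cmp)
[4] flags=0010 CC?F → skip
[5] flags=0010 PL?T → r2=0xad
[6] flags=1010 → (cmp)
[7] flags=1010 GE?F → skip
[8] flags=1010 EQ?F → skip

VAL = 0xed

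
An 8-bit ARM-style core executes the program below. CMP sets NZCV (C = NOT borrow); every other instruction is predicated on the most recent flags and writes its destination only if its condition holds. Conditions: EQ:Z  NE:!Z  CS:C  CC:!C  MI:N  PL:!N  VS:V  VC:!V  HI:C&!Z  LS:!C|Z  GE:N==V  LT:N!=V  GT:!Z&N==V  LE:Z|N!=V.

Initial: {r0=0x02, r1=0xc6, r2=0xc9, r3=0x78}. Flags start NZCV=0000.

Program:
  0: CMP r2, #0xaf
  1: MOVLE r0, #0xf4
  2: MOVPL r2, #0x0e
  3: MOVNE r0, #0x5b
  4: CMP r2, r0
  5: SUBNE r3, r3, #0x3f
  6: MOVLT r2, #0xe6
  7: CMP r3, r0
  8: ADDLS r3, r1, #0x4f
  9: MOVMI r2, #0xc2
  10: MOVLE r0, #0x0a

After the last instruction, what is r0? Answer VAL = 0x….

VAL = 0x0a

0: ✓ CMP  NZCV=0010
1: · MOVLE
2: ✓ MOVPL  r2←0x0e
3: ✓ MOVNE  r0←0x5b
4: ✓ CMP  NZCV=1000
5: ✓ SUBNE  r3←0x39
6: ✓ MOVLT  r2←0xe6
7: ✓ CMP  NZCV=1000
8: ✓ ADDLS  r3←0x15
9: ✓ MOVMI  r2←0xc2
10: ✓ MOVLE  r0←0x0a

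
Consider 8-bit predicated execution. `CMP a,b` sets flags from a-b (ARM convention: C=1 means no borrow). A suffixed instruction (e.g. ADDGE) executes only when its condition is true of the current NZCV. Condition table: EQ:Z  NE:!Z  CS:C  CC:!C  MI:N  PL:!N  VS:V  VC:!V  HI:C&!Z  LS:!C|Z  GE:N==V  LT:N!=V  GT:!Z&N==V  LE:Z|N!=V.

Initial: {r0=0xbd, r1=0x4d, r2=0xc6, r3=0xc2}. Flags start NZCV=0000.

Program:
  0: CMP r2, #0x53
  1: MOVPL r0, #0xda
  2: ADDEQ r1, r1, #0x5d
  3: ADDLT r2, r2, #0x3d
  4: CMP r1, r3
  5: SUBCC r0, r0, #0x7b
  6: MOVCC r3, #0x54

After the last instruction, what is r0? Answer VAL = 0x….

[0] flags=0011 → (cmp)
[1] flags=0011 PL?T → r0=0xda
[2] flags=0011 EQ?F → skip
[3] flags=0011 LT?T → r2=0x03
[4] flags=1001 → (cmp)
[5] flags=1001 CC?T → r0=0x5f
[6] flags=1001 CC?T → r3=0x54

VAL = 0x5f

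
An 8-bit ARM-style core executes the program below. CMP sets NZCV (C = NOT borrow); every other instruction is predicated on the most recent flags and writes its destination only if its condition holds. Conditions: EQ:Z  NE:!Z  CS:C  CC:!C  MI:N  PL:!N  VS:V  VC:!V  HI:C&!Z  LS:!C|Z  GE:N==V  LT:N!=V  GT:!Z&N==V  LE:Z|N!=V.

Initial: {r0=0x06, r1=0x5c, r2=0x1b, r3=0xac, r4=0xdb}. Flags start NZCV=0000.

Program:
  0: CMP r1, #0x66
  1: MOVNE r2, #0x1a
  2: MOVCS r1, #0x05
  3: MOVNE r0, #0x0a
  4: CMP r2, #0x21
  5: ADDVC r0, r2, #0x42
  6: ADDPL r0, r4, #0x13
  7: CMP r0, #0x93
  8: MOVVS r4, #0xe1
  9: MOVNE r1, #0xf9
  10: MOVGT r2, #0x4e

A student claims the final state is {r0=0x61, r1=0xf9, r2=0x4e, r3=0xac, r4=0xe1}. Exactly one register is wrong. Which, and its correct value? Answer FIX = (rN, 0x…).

FIX = (r0, 0x5c)

0: ✓ CMP  NZCV=1000
1: ✓ MOVNE  r2←0x1a
2: · MOVCS
3: ✓ MOVNE  r0←0x0a
4: ✓ CMP  NZCV=1000
5: ✓ ADDVC  r0←0x5c
6: · ADDPL
7: ✓ CMP  NZCV=1001
8: ✓ MOVVS  r4←0xe1
9: ✓ MOVNE  r1←0xf9
10: ✓ MOVGT  r2←0x4e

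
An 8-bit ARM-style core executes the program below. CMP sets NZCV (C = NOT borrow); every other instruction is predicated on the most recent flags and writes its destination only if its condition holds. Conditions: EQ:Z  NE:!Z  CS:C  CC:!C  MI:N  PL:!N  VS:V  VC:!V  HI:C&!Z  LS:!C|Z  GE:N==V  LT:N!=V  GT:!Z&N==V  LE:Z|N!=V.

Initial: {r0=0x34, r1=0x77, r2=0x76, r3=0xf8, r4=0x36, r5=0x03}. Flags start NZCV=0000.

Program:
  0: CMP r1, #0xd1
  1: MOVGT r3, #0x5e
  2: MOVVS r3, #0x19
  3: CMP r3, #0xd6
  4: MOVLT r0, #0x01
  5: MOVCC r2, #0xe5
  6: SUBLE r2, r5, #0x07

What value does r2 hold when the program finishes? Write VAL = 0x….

VAL = 0xe5

[0] flags=1001 → (cmp)
[1] flags=1001 GT?T → r3=0x5e
[2] flags=1001 VS?T → r3=0x19
[3] flags=0000 → (cmp)
[4] flags=0000 LT?F → skip
[5] flags=0000 CC?T → r2=0xe5
[6] flags=0000 LE?F → skip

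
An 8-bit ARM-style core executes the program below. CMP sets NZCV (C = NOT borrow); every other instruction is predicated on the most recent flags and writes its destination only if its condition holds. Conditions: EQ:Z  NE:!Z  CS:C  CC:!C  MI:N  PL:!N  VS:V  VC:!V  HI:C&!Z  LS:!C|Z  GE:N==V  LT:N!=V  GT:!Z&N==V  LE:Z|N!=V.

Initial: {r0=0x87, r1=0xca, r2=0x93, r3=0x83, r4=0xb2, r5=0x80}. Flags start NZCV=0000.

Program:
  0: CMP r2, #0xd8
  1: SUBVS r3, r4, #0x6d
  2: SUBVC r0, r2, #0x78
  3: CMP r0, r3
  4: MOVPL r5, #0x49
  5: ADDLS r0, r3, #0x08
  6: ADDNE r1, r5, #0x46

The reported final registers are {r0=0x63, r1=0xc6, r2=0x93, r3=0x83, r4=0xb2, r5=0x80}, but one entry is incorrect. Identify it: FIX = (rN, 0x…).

FIX = (r0, 0x8b)

[0] flags=1000 → (cmp)
[1] flags=1000 VS?F → skip
[2] flags=1000 VC?T → r0=0x1b
[3] flags=1001 → (cmp)
[4] flags=1001 PL?F → skip
[5] flags=1001 LS?T → r0=0x8b
[6] flags=1001 NE?T → r1=0xc6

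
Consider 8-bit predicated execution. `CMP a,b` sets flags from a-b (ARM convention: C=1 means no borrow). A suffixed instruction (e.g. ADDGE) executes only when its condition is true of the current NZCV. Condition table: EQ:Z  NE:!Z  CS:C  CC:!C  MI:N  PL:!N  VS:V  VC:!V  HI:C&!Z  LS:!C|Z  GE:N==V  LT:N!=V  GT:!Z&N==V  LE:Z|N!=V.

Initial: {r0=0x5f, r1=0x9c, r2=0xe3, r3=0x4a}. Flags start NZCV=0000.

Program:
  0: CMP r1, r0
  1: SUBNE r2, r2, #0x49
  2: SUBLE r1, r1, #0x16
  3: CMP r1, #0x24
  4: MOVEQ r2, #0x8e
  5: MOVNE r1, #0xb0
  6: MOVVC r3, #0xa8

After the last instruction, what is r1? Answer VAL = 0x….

0: ✓ CMP  NZCV=0011
1: ✓ SUBNE  r2←0x9a
2: ✓ SUBLE  r1←0x86
3: ✓ CMP  NZCV=0011
4: · MOVEQ
5: ✓ MOVNE  r1←0xb0
6: · MOVVC

VAL = 0xb0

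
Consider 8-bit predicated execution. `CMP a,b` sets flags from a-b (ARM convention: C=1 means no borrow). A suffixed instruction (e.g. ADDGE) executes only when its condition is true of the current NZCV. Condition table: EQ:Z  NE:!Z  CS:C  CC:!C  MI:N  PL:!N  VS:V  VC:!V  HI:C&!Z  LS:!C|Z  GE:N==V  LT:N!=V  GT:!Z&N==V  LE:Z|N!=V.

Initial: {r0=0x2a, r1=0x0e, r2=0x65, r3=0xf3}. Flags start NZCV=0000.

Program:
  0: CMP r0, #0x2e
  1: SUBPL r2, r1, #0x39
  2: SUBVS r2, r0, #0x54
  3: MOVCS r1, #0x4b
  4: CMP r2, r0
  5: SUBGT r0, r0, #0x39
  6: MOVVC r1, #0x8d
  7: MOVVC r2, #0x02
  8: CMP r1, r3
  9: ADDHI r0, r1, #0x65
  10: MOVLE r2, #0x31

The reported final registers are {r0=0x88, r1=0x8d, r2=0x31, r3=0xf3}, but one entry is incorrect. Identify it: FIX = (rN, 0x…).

FIX = (r0, 0xf1)

0: ✓ CMP  NZCV=1000
1: · SUBPL
2: · SUBVS
3: · MOVCS
4: ✓ CMP  NZCV=0010
5: ✓ SUBGT  r0←0xf1
6: ✓ MOVVC  r1←0x8d
7: ✓ MOVVC  r2←0x02
8: ✓ CMP  NZCV=1000
9: · ADDHI
10: ✓ MOVLE  r2←0x31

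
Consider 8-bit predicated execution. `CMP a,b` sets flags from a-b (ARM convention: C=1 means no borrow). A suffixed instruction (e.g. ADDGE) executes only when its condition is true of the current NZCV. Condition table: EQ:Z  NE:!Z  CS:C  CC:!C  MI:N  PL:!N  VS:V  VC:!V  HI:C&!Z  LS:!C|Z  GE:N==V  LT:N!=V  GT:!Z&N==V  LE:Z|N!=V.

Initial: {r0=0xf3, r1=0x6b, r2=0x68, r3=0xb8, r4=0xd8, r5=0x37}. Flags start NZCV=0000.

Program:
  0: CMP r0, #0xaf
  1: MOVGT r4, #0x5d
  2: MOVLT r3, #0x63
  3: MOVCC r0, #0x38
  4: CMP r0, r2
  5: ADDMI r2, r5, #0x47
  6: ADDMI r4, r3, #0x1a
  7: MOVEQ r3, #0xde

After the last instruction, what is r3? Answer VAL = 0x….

0: ✓ CMP  NZCV=0010
1: ✓ MOVGT  r4←0x5d
2: · MOVLT
3: · MOVCC
4: ✓ CMP  NZCV=1010
5: ✓ ADDMI  r2←0x7e
6: ✓ ADDMI  r4←0xd2
7: · MOVEQ

VAL = 0xb8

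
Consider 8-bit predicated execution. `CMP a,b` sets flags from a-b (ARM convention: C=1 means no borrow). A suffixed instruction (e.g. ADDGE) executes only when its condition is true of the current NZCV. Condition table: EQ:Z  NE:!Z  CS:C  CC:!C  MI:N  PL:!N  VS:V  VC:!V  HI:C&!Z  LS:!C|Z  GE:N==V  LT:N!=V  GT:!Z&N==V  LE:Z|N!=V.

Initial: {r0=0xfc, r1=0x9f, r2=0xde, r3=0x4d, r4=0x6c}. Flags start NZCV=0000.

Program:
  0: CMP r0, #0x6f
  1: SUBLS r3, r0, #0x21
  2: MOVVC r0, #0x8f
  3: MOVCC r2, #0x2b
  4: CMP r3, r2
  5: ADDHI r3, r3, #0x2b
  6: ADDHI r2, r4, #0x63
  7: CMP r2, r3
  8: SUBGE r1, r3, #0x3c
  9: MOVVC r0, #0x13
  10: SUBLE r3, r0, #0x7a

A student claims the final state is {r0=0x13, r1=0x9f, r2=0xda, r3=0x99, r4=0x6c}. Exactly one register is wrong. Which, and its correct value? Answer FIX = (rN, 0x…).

[0] flags=1010 → (cmp)
[1] flags=1010 LS?F → skip
[2] flags=1010 VC?T → r0=0x8f
[3] flags=1010 CC?F → skip
[4] flags=0000 → (cmp)
[5] flags=0000 HI?F → skip
[6] flags=0000 HI?F → skip
[7] flags=1010 → (cmp)
[8] flags=1010 GE?F → skip
[9] flags=1010 VC?T → r0=0x13
[10] flags=1010 LE?T → r3=0x99

FIX = (r2, 0xde)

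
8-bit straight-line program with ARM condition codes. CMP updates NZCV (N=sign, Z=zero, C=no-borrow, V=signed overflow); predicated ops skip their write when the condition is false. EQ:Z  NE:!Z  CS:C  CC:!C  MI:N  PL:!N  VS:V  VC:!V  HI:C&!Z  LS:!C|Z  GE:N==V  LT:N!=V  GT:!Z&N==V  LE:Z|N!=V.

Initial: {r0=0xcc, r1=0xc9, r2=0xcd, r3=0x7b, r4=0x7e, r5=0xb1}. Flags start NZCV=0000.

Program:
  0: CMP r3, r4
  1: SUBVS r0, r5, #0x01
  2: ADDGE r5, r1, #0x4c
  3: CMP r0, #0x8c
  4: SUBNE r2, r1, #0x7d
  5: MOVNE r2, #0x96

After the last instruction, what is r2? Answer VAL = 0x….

0: ✓ CMP  NZCV=1000
1: · SUBVS
2: · ADDGE
3: ✓ CMP  NZCV=0010
4: ✓ SUBNE  r2←0x4c
5: ✓ MOVNE  r2←0x96

VAL = 0x96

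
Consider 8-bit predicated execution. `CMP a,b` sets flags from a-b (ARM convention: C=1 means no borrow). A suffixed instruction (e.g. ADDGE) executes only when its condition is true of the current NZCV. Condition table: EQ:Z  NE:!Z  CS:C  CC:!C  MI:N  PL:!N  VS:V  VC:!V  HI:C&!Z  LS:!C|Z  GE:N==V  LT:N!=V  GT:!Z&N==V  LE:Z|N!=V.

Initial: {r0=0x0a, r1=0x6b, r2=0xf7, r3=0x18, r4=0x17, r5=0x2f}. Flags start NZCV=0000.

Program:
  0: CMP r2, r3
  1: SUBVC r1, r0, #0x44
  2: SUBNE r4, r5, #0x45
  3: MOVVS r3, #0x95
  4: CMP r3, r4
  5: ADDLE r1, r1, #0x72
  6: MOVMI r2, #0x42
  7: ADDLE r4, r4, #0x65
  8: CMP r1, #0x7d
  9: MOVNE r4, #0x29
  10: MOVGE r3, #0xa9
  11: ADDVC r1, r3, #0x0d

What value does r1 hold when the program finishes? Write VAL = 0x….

VAL = 0xc6

[0] flags=1010 → (cmp)
[1] flags=1010 VC?T → r1=0xc6
[2] flags=1010 NE?T → r4=0xea
[3] flags=1010 VS?F → skip
[4] flags=0000 → (cmp)
[5] flags=0000 LE?F → skip
[6] flags=0000 MI?F → skip
[7] flags=0000 LE?F → skip
[8] flags=0011 → (cmp)
[9] flags=0011 NE?T → r4=0x29
[10] flags=0011 GE?F → skip
[11] flags=0011 VC?F → skip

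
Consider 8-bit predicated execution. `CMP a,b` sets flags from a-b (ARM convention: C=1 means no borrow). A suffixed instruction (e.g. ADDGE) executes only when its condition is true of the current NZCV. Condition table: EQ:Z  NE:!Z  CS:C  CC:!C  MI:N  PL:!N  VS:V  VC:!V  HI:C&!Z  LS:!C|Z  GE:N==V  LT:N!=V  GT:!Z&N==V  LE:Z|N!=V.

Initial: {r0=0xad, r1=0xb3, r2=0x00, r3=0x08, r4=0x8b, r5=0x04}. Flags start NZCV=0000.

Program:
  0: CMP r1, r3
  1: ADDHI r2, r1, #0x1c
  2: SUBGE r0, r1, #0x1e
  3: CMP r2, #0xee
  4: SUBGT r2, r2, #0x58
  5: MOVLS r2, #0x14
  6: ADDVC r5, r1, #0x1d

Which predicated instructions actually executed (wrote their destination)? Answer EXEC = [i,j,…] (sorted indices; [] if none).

EXEC = [1,5,6]

[0] flags=1010 → (cmp)
[1] flags=1010 HI?T → r2=0xcf
[2] flags=1010 GE?F → skip
[3] flags=1000 → (cmp)
[4] flags=1000 GT?F → skip
[5] flags=1000 LS?T → r2=0x14
[6] flags=1000 VC?T → r5=0xd0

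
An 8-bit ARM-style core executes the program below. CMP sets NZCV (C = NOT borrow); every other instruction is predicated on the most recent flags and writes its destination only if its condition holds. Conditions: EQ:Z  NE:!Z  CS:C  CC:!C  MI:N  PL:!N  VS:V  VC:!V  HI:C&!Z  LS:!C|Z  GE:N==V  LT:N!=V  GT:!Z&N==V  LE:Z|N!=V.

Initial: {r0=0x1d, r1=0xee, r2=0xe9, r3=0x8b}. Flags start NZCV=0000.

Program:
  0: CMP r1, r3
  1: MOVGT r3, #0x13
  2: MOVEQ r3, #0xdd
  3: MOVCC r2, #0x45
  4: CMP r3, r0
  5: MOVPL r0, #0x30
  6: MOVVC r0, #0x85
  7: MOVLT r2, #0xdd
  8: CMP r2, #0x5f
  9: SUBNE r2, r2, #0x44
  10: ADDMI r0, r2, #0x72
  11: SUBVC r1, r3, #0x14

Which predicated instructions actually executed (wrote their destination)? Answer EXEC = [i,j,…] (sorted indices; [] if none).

EXEC = [1,6,7,9]

[0] flags=0010 → (cmp)
[1] flags=0010 GT?T → r3=0x13
[2] flags=0010 EQ?F → skip
[3] flags=0010 CC?F → skip
[4] flags=1000 → (cmp)
[5] flags=1000 PL?F → skip
[6] flags=1000 VC?T → r0=0x85
[7] flags=1000 LT?T → r2=0xdd
[8] flags=0011 → (cmp)
[9] flags=0011 NE?T → r2=0x99
[10] flags=0011 MI?F → skip
[11] flags=0011 VC?F → skip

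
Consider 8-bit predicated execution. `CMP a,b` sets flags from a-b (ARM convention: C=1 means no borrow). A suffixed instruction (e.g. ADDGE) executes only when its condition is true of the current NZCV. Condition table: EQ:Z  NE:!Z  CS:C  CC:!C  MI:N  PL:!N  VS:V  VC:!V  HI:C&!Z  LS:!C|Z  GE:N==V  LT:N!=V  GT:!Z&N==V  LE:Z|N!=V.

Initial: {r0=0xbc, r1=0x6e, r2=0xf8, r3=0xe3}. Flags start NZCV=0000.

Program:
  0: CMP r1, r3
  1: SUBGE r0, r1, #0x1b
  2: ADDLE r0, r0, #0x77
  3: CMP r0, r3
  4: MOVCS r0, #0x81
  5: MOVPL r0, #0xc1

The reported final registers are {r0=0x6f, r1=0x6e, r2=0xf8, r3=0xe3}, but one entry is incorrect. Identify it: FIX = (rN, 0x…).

0: ✓ CMP  NZCV=1001
1: ✓ SUBGE  r0←0x53
2: · ADDLE
3: ✓ CMP  NZCV=0000
4: · MOVCS
5: ✓ MOVPL  r0←0xc1

FIX = (r0, 0xc1)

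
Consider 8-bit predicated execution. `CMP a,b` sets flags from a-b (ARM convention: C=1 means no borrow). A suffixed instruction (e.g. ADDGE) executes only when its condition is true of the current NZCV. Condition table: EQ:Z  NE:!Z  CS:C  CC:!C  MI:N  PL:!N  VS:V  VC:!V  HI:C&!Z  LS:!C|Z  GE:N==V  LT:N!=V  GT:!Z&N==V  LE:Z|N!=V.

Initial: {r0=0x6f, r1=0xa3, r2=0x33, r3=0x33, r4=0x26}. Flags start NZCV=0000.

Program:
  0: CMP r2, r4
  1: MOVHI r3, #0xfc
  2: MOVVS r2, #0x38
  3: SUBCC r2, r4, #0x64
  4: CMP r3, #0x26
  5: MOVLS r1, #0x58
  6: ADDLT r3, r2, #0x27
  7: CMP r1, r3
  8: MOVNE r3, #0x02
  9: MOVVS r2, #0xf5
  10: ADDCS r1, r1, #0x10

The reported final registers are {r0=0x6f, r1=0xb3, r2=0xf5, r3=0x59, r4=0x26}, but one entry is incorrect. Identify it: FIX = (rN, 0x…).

FIX = (r3, 0x02)

[0] flags=0010 → (cmp)
[1] flags=0010 HI?T → r3=0xfc
[2] flags=0010 VS?F → skip
[3] flags=0010 CC?F → skip
[4] flags=1010 → (cmp)
[5] flags=1010 LS?F → skip
[6] flags=1010 LT?T → r3=0x5a
[7] flags=0011 → (cmp)
[8] flags=0011 NE?T → r3=0x02
[9] flags=0011 VS?T → r2=0xf5
[10] flags=0011 CS?T → r1=0xb3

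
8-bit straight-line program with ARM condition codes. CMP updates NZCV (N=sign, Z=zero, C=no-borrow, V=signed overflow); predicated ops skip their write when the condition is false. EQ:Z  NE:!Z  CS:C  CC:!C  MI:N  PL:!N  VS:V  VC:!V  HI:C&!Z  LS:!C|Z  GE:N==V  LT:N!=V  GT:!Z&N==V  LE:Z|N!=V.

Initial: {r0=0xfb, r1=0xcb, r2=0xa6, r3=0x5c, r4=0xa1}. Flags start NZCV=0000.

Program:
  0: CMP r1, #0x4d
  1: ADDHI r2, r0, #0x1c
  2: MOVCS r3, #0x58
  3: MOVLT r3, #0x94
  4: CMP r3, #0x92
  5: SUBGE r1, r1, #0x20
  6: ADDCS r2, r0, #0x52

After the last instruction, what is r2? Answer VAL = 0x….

[0] flags=0011 → (cmp)
[1] flags=0011 HI?T → r2=0x17
[2] flags=0011 CS?T → r3=0x58
[3] flags=0011 LT?T → r3=0x94
[4] flags=0010 → (cmp)
[5] flags=0010 GE?T → r1=0xab
[6] flags=0010 CS?T → r2=0x4d

VAL = 0x4d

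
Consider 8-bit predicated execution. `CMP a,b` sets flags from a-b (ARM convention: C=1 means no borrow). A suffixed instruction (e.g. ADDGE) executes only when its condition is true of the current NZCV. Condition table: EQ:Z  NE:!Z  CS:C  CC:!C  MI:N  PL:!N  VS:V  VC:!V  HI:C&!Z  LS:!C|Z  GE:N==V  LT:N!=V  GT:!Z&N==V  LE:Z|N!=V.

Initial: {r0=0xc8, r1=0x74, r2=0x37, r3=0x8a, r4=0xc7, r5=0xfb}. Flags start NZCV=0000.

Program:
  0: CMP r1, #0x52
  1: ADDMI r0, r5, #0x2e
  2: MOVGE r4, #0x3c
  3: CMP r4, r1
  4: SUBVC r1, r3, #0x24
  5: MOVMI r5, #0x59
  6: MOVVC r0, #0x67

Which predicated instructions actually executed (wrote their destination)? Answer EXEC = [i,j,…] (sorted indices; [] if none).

[0] flags=0010 → (cmp)
[1] flags=0010 MI?F → skip
[2] flags=0010 GE?T → r4=0x3c
[3] flags=1000 → (cmp)
[4] flags=1000 VC?T → r1=0x66
[5] flags=1000 MI?T → r5=0x59
[6] flags=1000 VC?T → r0=0x67

EXEC = [2,4,5,6]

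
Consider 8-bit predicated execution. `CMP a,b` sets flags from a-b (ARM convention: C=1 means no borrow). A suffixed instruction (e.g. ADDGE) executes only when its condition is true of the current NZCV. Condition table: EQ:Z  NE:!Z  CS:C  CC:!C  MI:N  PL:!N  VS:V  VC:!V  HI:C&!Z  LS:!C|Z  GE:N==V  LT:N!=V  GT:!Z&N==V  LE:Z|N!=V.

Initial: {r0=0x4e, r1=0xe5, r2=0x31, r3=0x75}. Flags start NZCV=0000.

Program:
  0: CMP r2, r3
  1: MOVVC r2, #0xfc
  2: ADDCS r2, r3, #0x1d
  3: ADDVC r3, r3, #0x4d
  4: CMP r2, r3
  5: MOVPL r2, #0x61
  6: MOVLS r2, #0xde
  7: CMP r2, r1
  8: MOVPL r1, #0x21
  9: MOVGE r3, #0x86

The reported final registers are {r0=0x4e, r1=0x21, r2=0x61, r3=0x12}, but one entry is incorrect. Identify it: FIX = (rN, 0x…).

FIX = (r3, 0x86)

[0] flags=1000 → (cmp)
[1] flags=1000 VC?T → r2=0xfc
[2] flags=1000 CS?F → skip
[3] flags=1000 VC?T → r3=0xc2
[4] flags=0010 → (cmp)
[5] flags=0010 PL?T → r2=0x61
[6] flags=0010 LS?F → skip
[7] flags=0000 → (cmp)
[8] flags=0000 PL?T → r1=0x21
[9] flags=0000 GE?T → r3=0x86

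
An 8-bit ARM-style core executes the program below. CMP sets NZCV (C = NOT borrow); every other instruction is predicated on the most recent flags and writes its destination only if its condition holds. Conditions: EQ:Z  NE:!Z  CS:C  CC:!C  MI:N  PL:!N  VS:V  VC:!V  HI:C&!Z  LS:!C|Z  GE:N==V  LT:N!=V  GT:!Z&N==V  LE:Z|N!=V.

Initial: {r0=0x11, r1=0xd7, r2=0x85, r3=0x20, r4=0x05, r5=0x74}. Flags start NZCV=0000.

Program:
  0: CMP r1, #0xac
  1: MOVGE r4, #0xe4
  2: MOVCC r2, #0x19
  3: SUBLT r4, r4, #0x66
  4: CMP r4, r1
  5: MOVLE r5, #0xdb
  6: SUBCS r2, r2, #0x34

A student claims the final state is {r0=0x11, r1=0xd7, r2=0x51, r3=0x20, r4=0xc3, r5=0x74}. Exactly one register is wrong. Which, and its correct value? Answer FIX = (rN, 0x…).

FIX = (r4, 0xe4)

[0] flags=0010 → (cmp)
[1] flags=0010 GE?T → r4=0xe4
[2] flags=0010 CC?F → skip
[3] flags=0010 LT?F → skip
[4] flags=0010 → (cmp)
[5] flags=0010 LE?F → skip
[6] flags=0010 CS?T → r2=0x51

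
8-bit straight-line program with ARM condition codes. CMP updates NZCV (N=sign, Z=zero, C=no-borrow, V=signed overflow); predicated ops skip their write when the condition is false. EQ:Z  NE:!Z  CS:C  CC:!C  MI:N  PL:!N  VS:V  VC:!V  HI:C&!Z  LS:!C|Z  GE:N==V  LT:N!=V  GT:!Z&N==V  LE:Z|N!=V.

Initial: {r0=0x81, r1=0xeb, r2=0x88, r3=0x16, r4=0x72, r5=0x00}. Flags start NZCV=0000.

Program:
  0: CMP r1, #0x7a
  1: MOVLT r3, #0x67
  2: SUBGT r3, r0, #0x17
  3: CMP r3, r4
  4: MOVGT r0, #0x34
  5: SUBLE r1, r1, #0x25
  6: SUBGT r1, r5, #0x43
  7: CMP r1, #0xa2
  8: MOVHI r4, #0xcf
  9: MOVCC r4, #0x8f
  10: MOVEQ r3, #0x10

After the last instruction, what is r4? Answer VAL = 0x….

0: ✓ CMP  NZCV=0011
1: ✓ MOVLT  r3←0x67
2: · SUBGT
3: ✓ CMP  NZCV=1000
4: · MOVGT
5: ✓ SUBLE  r1←0xc6
6: · SUBGT
7: ✓ CMP  NZCV=0010
8: ✓ MOVHI  r4←0xcf
9: · MOVCC
10: · MOVEQ

VAL = 0xcf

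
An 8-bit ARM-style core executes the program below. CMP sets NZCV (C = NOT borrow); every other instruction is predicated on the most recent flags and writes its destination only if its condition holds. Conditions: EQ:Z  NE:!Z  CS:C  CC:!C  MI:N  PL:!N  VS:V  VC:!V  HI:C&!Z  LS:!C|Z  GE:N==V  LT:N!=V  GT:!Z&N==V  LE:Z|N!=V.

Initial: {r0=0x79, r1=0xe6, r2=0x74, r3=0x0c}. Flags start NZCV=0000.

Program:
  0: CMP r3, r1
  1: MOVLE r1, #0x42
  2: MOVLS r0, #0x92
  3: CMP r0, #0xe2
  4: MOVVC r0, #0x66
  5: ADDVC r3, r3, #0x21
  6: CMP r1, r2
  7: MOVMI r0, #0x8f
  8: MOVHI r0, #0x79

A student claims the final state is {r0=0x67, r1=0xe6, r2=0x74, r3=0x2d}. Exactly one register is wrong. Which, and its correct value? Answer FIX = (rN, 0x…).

0: ✓ CMP  NZCV=0000
1: · MOVLE
2: ✓ MOVLS  r0←0x92
3: ✓ CMP  NZCV=1000
4: ✓ MOVVC  r0←0x66
5: ✓ ADDVC  r3←0x2d
6: ✓ CMP  NZCV=0011
7: · MOVMI
8: ✓ MOVHI  r0←0x79

FIX = (r0, 0x79)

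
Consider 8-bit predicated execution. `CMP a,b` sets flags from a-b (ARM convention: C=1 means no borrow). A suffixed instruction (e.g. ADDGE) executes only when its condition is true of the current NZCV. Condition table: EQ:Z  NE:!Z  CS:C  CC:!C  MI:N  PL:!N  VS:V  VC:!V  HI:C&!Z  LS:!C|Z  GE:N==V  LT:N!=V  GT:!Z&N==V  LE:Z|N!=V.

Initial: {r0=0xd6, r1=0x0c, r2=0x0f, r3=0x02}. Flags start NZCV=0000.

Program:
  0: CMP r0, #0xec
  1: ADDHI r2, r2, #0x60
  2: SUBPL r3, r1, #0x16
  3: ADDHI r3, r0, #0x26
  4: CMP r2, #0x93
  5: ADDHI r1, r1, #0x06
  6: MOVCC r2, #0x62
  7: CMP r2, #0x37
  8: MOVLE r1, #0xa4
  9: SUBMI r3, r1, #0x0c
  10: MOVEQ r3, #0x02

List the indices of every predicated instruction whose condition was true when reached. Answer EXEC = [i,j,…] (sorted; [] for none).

EXEC = [6]

[0] flags=1000 → (cmp)
[1] flags=1000 HI?F → skip
[2] flags=1000 PL?F → skip
[3] flags=1000 HI?F → skip
[4] flags=0000 → (cmp)
[5] flags=0000 HI?F → skip
[6] flags=0000 CC?T → r2=0x62
[7] flags=0010 → (cmp)
[8] flags=0010 LE?F → skip
[9] flags=0010 MI?F → skip
[10] flags=0010 EQ?F → skip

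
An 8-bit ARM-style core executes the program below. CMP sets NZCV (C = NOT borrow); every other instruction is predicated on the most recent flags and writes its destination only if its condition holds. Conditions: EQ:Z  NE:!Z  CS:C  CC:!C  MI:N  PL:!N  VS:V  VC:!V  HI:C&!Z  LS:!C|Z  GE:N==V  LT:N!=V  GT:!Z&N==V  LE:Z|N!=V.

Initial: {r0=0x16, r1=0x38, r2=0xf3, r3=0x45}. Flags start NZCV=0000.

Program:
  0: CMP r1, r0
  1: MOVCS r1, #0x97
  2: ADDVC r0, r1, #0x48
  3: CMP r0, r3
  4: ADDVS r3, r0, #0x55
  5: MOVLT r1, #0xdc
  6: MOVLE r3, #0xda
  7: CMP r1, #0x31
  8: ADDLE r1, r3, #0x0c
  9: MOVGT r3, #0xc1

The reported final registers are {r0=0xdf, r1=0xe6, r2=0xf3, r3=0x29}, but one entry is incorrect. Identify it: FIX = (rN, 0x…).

FIX = (r3, 0xda)

[0] flags=0010 → (cmp)
[1] flags=0010 CS?T → r1=0x97
[2] flags=0010 VC?T → r0=0xdf
[3] flags=1010 → (cmp)
[4] flags=1010 VS?F → skip
[5] flags=1010 LT?T → r1=0xdc
[6] flags=1010 LE?T → r3=0xda
[7] flags=1010 → (cmp)
[8] flags=1010 LE?T → r1=0xe6
[9] flags=1010 GT?F → skip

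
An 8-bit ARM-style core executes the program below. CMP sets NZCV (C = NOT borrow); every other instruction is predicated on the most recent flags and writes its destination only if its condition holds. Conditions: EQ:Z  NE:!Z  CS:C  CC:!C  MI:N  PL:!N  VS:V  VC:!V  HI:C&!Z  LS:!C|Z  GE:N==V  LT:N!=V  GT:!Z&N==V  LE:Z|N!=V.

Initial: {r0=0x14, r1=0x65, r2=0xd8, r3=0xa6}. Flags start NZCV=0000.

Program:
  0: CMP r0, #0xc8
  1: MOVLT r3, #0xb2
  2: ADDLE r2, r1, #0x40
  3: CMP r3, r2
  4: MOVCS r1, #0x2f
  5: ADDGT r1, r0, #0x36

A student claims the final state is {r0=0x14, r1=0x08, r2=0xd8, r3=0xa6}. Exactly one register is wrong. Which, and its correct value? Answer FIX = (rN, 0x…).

FIX = (r1, 0x65)

0: ✓ CMP  NZCV=0000
1: · MOVLT
2: · ADDLE
3: ✓ CMP  NZCV=1000
4: · MOVCS
5: · ADDGT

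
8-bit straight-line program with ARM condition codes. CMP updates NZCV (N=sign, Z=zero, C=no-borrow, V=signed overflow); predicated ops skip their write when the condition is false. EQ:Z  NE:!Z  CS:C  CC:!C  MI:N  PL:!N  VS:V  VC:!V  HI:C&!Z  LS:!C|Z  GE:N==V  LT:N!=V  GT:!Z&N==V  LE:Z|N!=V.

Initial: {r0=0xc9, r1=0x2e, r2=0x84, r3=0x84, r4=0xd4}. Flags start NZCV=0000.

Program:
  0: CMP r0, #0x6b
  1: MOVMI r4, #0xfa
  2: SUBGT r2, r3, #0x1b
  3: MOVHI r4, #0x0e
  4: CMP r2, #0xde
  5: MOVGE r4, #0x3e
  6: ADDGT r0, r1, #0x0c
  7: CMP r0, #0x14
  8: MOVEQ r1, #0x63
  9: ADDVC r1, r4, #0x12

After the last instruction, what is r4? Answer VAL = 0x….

VAL = 0x0e

0: ✓ CMP  NZCV=0011
1: · MOVMI
2: · SUBGT
3: ✓ MOVHI  r4←0x0e
4: ✓ CMP  NZCV=1000
5: · MOVGE
6: · ADDGT
7: ✓ CMP  NZCV=1010
8: · MOVEQ
9: ✓ ADDVC  r1←0x20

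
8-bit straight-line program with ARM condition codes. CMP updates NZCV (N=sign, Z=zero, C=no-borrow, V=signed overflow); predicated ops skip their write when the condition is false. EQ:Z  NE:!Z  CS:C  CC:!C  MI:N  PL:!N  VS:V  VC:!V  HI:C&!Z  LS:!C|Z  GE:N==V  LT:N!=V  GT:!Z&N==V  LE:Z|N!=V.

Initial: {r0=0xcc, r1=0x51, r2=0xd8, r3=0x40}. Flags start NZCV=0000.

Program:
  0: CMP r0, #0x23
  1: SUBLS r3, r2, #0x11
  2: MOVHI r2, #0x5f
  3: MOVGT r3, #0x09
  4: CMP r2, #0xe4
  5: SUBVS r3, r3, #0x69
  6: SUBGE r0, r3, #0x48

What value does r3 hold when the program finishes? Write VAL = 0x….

VAL = 0x40

0: ✓ CMP  NZCV=1010
1: · SUBLS
2: ✓ MOVHI  r2←0x5f
3: · MOVGT
4: ✓ CMP  NZCV=0000
5: · SUBVS
6: ✓ SUBGE  r0←0xf8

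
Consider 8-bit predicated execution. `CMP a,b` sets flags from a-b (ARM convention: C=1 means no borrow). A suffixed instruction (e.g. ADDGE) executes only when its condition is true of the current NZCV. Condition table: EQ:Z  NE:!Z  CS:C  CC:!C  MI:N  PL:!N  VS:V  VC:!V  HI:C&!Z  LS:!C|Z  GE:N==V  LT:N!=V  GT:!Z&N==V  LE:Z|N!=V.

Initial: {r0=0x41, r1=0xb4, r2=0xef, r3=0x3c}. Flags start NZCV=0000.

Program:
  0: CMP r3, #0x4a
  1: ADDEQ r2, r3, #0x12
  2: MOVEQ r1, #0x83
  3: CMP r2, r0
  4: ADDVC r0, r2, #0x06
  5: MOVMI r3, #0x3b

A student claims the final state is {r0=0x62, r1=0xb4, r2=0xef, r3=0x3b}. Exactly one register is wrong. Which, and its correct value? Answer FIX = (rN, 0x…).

FIX = (r0, 0xf5)

0: ✓ CMP  NZCV=1000
1: · ADDEQ
2: · MOVEQ
3: ✓ CMP  NZCV=1010
4: ✓ ADDVC  r0←0xf5
5: ✓ MOVMI  r3←0x3b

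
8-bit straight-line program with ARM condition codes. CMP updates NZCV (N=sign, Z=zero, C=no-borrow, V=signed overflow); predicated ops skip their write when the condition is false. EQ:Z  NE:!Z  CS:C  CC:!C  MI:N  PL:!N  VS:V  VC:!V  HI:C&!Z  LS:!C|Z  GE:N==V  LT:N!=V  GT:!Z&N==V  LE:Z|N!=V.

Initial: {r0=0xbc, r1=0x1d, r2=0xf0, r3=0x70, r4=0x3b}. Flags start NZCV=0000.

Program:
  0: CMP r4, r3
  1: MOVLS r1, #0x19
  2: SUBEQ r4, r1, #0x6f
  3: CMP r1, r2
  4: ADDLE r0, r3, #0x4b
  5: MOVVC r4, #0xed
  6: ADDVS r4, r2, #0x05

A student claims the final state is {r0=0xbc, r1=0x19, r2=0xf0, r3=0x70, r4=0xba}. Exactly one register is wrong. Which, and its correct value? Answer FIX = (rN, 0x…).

FIX = (r4, 0xed)

[0] flags=1000 → (cmp)
[1] flags=1000 LS?T → r1=0x19
[2] flags=1000 EQ?F → skip
[3] flags=0000 → (cmp)
[4] flags=0000 LE?F → skip
[5] flags=0000 VC?T → r4=0xed
[6] flags=0000 VS?F → skip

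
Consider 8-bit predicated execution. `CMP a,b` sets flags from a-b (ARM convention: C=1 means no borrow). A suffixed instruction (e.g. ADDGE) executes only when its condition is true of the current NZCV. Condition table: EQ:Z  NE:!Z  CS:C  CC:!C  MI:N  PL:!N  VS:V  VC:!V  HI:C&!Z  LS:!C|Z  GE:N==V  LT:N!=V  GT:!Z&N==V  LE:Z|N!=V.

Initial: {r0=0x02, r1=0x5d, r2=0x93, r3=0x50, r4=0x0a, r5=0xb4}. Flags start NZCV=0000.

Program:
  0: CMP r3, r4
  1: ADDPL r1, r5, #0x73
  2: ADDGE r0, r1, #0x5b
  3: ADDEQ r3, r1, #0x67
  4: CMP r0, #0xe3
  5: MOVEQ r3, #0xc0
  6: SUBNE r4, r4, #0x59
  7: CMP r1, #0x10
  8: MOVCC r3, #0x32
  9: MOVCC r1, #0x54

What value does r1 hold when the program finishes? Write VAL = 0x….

[0] flags=0010 → (cmp)
[1] flags=0010 PL?T → r1=0x27
[2] flags=0010 GE?T → r0=0x82
[3] flags=0010 EQ?F → skip
[4] flags=1000 → (cmp)
[5] flags=1000 EQ?F → skip
[6] flags=1000 NE?T → r4=0xb1
[7] flags=0010 → (cmp)
[8] flags=0010 CC?F → skip
[9] flags=0010 CC?F → skip

VAL = 0x27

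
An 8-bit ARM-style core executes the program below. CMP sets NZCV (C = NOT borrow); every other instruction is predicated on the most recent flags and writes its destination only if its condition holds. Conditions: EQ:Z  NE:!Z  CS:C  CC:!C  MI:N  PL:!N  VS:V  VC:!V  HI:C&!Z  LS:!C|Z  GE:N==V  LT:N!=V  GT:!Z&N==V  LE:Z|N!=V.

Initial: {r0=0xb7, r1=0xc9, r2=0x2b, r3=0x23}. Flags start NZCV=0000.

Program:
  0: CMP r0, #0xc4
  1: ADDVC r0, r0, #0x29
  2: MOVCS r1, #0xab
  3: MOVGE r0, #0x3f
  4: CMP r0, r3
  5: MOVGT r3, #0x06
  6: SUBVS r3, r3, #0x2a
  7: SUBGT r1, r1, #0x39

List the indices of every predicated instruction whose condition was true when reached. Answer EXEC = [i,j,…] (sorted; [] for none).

0: ✓ CMP  NZCV=1000
1: ✓ ADDVC  r0←0xe0
2: · MOVCS
3: · MOVGE
4: ✓ CMP  NZCV=1010
5: · MOVGT
6: · SUBVS
7: · SUBGT

EXEC = [1]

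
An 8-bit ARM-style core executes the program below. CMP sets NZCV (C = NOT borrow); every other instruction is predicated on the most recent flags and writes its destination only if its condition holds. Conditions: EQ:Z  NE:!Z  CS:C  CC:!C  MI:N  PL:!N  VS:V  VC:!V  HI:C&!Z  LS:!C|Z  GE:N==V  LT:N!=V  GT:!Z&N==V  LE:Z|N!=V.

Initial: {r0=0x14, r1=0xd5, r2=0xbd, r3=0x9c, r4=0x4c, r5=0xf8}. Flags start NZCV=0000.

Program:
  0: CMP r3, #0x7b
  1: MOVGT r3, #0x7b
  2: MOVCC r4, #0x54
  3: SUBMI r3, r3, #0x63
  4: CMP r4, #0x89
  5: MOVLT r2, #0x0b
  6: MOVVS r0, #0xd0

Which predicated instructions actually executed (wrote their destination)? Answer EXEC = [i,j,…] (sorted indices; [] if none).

0: ✓ CMP  NZCV=0011
1: · MOVGT
2: · MOVCC
3: · SUBMI
4: ✓ CMP  NZCV=1001
5: · MOVLT
6: ✓ MOVVS  r0←0xd0

EXEC = [6]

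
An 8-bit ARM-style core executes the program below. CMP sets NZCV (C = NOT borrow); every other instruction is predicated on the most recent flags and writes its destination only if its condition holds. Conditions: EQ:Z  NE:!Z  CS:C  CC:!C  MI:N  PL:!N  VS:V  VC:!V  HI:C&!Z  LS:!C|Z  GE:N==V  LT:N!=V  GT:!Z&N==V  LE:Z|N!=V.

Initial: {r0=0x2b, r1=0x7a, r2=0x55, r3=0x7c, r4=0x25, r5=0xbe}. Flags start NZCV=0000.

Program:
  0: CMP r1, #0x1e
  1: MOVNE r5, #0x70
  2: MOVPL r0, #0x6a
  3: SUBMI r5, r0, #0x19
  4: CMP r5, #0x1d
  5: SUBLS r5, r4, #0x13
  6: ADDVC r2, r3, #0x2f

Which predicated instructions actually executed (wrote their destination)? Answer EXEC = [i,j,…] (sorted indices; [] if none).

EXEC = [1,2,6]

0: ✓ CMP  NZCV=0010
1: ✓ MOVNE  r5←0x70
2: ✓ MOVPL  r0←0x6a
3: · SUBMI
4: ✓ CMP  NZCV=0010
5: · SUBLS
6: ✓ ADDVC  r2←0xab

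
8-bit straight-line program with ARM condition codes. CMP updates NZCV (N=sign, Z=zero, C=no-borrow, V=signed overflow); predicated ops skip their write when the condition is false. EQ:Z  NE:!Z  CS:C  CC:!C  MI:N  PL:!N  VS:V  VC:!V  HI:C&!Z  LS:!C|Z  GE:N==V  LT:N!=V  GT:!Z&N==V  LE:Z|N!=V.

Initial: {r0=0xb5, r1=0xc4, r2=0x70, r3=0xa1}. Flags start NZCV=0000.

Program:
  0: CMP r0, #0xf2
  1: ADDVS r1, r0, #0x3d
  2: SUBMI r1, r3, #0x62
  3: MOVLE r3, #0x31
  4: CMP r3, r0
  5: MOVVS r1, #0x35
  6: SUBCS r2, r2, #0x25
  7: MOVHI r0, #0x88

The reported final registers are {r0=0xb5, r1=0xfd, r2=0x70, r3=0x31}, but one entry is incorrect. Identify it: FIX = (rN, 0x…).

FIX = (r1, 0x3f)

0: ✓ CMP  NZCV=1000
1: · ADDVS
2: ✓ SUBMI  r1←0x3f
3: ✓ MOVLE  r3←0x31
4: ✓ CMP  NZCV=0000
5: · MOVVS
6: · SUBCS
7: · MOVHI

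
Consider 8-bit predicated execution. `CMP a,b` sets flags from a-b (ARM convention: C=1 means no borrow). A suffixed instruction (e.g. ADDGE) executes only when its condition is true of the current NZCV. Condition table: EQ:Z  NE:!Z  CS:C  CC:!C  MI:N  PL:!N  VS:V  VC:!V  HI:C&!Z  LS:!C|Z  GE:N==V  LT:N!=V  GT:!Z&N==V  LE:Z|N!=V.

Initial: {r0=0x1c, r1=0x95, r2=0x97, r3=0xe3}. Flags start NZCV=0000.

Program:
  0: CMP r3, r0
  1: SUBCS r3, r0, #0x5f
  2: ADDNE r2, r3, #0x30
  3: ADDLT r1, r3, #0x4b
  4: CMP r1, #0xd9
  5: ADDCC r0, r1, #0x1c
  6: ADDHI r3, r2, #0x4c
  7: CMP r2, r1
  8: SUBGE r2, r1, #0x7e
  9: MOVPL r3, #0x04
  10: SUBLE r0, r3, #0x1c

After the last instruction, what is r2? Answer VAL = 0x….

0: ✓ CMP  NZCV=1010
1: ✓ SUBCS  r3←0xbd
2: ✓ ADDNE  r2←0xed
3: ✓ ADDLT  r1←0x08
4: ✓ CMP  NZCV=0000
5: ✓ ADDCC  r0←0x24
6: · ADDHI
7: ✓ CMP  NZCV=1010
8: · SUBGE
9: · MOVPL
10: ✓ SUBLE  r0←0xa1

VAL = 0xed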